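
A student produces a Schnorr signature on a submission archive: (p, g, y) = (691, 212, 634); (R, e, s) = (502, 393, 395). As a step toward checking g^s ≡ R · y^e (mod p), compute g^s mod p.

212^2 = 44944 ≡ 29
212^4 ≡ 29^2 = 841 ≡ 150
212^8 ≡ 150^2 = 22500 ≡ 388
212^16 ≡ 388^2 = 150544 ≡ 597
212^32 ≡ 597^2 = 356409 ≡ 544
212^64 ≡ 544^2 = 295936 ≡ 188
212^128 ≡ 188^2 = 35344 ≡ 103
212^256 ≡ 103^2 = 10609 ≡ 244
395 = 256 + 128 + 8 + 2 + 1, so 212^395 ≡ 244·103·388·29·212 ≡ 58 (mod 691)

58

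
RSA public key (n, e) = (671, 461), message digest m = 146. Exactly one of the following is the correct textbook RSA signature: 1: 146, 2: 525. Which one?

1

Candidate 1: 146^2 = 21316 ≡ 515; 146^4 ≡ 515^2 = 265225 ≡ 180; 146^8 ≡ 180^2 = 32400 ≡ 192; 146^16 ≡ 192^2 = 36864 ≡ 630; 146^32 ≡ 630^2 = 396900 ≡ 339; 146^64 ≡ 339^2 = 114921 ≡ 180; 146^128 ≡ 180^2 = 32400 ≡ 192; 146^256 ≡ 192^2 = 36864 ≡ 630; 461 = 256 + 128 + 64 + 8 + 4 + 1, so 146^461 ≡ 630·192·180·192·180·146 ≡ 146 (mod 671)
  → matches m = 146
Candidate 2: 525^2 = 275625 ≡ 515; 525^4 ≡ 515^2 = 265225 ≡ 180; 525^8 ≡ 180^2 = 32400 ≡ 192; 525^16 ≡ 192^2 = 36864 ≡ 630; 525^32 ≡ 630^2 = 396900 ≡ 339; 525^64 ≡ 339^2 = 114921 ≡ 180; 525^128 ≡ 180^2 = 32400 ≡ 192; 525^256 ≡ 192^2 = 36864 ≡ 630; 461 = 256 + 128 + 64 + 8 + 4 + 1, so 525^461 ≡ 630·192·180·192·180·525 ≡ 525 (mod 671)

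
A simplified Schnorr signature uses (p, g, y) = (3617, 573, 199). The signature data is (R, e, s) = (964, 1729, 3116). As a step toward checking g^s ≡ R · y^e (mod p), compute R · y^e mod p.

199^2 = 39601 ≡ 3431
199^4 ≡ 3431^2 = 11771761 ≡ 2043
199^8 ≡ 2043^2 = 4173849 ≡ 3448
199^16 ≡ 3448^2 = 11888704 ≡ 3242
199^32 ≡ 3242^2 = 10510564 ≡ 3179
199^64 ≡ 3179^2 = 10106041 ≡ 143
199^128 ≡ 143^2 = 20449 ≡ 2364
199^256 ≡ 2364^2 = 5588496 ≡ 231
199^512 ≡ 231^2 = 53361 ≡ 2723
199^1024 ≡ 2723^2 = 7414729 ≡ 3496
1729 = 1024 + 512 + 128 + 64 + 1, so 199^1729 ≡ 3496·2723·2364·143·199 ≡ 3003 (mod 3617)
R · y^e ≡ 964·3003 = 2894892 ≡ 1292 (mod 3617)

1292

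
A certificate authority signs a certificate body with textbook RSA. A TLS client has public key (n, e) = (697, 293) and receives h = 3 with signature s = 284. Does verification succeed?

passes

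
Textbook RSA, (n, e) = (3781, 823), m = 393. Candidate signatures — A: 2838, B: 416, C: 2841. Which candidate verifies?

Candidate A: Squares mod 3781: 2838^1≡2838, 2838^2≡714, 2838^4≡3142, 2838^8≡3754, 2838^16≡729, 2838^32≡2101, 2838^64≡1774, 2838^128≡1284, 2838^256≡140, 2838^512≡695; 823 = 512 + 256 + 32 + 16 + 4 + 2 + 1, so 2838^823 ≡ 695·140·2101·729·3142·714·2838 ≡ 1774 (mod 3781)
Candidate B: Squares mod 3781: 416^1≡416, 416^2≡2911, 416^4≡700, 416^8≡2251, 416^16≡461, 416^32≡785, 416^64≡3703, 416^128≡2303, 416^256≡2847, 416^512≡2726; 823 = 512 + 256 + 32 + 16 + 4 + 2 + 1, so 416^823 ≡ 2726·2847·785·461·700·2911·416 ≡ 320 (mod 3781)
Candidate C: Squares mod 3781: 2841^1≡2841, 2841^2≡2627, 2841^4≡804, 2841^8≡3646, 2841^16≡3101, 2841^32≡1118, 2841^64≡2194, 2841^128≡423, 2841^256≡1222, 2841^512≡3570; 823 = 512 + 256 + 32 + 16 + 4 + 2 + 1, so 2841^823 ≡ 3570·1222·1118·3101·804·2627·2841 ≡ 393 (mod 3781)
  → matches m = 393

C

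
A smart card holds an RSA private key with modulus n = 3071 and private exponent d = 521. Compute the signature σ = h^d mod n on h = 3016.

1071

h^2 ≡ 3016^2 = 9096256 ≡ 3025
h^4 ≡ 3025^2 = 9150625 ≡ 2116
h^8 ≡ 2116^2 = 4477456 ≡ 3009
h^16 ≡ 3009^2 = 9054081 ≡ 773
h^32 ≡ 773^2 = 597529 ≡ 1755
h^64 ≡ 1755^2 = 3080025 ≡ 2883
h^128 ≡ 2883^2 = 8311689 ≡ 1563
h^256 ≡ 1563^2 = 2442969 ≡ 1524
h^512 ≡ 1524^2 = 2322576 ≡ 900
521 = 512 + 8 + 1, so h^521 ≡ 900·3009·3016 ≡ 1071 (mod 3071)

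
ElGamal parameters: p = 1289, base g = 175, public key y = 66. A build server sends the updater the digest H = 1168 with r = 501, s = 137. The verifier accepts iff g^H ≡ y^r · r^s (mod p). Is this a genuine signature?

Left side g^H mod p:
Squares mod 1289: 175^1≡175, 175^2≡978, 175^4≡46, 175^8≡827, 175^16≡759, 175^32≡1187, 175^64≡92, 175^128≡730, 175^256≡543, 175^512≡957, 175^1024≡659
1168 = 1024 + 128 + 16, so 175^1168 ≡ 659·730·759 ≡ 967 (mod 1289)
Right side y^r · r^s mod p:
Squares mod 1289: 66^1≡66, 66^2≡489, 66^4≡656, 66^8≡1099, 66^16≡8, 66^32≡64, 66^64≡229, 66^128≡881, 66^256≡183
501 = 256 + 128 + 64 + 32 + 16 + 4 + 1, so 66^501 ≡ 183·881·229·64·8·656·66 ≡ 45 (mod 1289)
Squares mod 1289: 501^1≡501, 501^2≡935, 501^4≡283, 501^8≡171, 501^16≡883, 501^32≡1133, 501^64≡1134, 501^128≡823
137 = 128 + 8 + 1, so 501^137 ≡ 823·171·501 ≡ 222 (mod 1289)
45·222 = 9990 ≡ 967 (mod 1289)
967 ≡ 967 (mod 1289), so the signature is genuine.

genuine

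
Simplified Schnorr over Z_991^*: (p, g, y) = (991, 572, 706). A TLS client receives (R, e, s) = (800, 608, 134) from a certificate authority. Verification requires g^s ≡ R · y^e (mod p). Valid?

yes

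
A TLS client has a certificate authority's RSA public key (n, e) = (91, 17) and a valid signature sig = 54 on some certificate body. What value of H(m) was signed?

45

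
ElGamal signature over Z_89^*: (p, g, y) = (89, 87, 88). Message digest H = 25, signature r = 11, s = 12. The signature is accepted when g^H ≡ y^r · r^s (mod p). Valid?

no

Left side g^H mod p:
87^25 mod 89 = 81
Right side y^r · r^s mod p:
88^11 mod 89 = 88
11^12 mod 89 = 78
88·78 = 6864 ≡ 11 (mod 89)
81 ≠ 11, so verification fails.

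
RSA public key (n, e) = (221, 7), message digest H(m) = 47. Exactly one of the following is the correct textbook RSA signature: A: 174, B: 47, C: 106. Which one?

Candidate A: 174^7 mod 221 = 47
  → matches H(m) = 47
Candidate B: 47^7 mod 221 = 174
Candidate C: 106^7 mod 221 = 115

A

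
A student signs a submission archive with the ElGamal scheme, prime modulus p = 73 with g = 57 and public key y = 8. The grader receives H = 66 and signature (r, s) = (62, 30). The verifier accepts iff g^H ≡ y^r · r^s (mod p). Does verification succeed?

fails

Left side g^H mod p:
57^2 = 3249 ≡ 37
57^4 ≡ 37^2 = 1369 ≡ 55
57^8 ≡ 55^2 = 3025 ≡ 32
57^16 ≡ 32^2 = 1024 ≡ 2
57^32 ≡ 2^2 = 4
57^64 ≡ 4^2 = 16
66 = 64 + 2, so 57^66 ≡ 16·37 ≡ 8 (mod 73)
Right side y^r · r^s mod p:
8^2 = 64
8^4 ≡ 64^2 = 4096 ≡ 8
8^8 ≡ 8^2 = 64
8^16 ≡ 64^2 = 4096 ≡ 8
8^32 ≡ 8^2 = 64
62 = 32 + 16 + 8 + 4 + 2, so 8^62 ≡ 64·8·64·8·64 ≡ 64 (mod 73)
62^2 = 3844 ≡ 48
62^4 ≡ 48^2 = 2304 ≡ 41
62^8 ≡ 41^2 = 1681 ≡ 2
62^16 ≡ 2^2 = 4
30 = 16 + 8 + 4 + 2, so 62^30 ≡ 4·2·41·48 ≡ 49 (mod 73)
64·49 = 3136 ≡ 70 (mod 73)
8 ≠ 70, so verification fails.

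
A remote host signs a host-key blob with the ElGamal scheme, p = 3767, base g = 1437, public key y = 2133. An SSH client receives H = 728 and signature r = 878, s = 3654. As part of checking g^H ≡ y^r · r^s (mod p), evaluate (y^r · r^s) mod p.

3034

Squares mod 3767: 2133^1≡2133, 2133^2≡2920, 2133^4≡1679, 2133^8≡1325, 2133^16≡203, 2133^32≡3539, 2133^64≡3013, 2133^128≡3466, 2133^256≡193, 2133^512≡3346
878 = 512 + 256 + 64 + 32 + 8 + 4 + 2, so 2133^878 ≡ 3346·193·3013·3539·1325·1679·2920 ≡ 948 (mod 3767)
Squares mod 3767: 878^1≡878, 878^2≡2416, 878^4≡1973, 878^8≡1418, 878^16≡2913, 878^32≡2285, 878^64≡163, 878^128≡200, 878^256≡2330, 878^512≡653, 878^1024≡738, 878^2048≡2196
3654 = 2048 + 1024 + 512 + 64 + 4 + 2, so 878^3654 ≡ 2196·738·653·163·1973·2416 ≡ 3047 (mod 3767)
y^r · r^s ≡ 948·3047 = 2888556 ≡ 3034 (mod 3767)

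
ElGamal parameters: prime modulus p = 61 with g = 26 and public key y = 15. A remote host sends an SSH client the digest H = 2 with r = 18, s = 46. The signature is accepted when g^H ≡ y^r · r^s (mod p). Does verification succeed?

Left side g^H mod p:
26^2 = 676 ≡ 5
Right side y^r · r^s mod p:
15^2 = 225 ≡ 42
15^4 ≡ 42^2 = 1764 ≡ 56
15^8 ≡ 56^2 = 3136 ≡ 25
15^16 ≡ 25^2 = 625 ≡ 15
18 = 16 + 2, so 15^18 ≡ 15·42 ≡ 20 (mod 61)
18^2 = 324 ≡ 19
18^4 ≡ 19^2 = 361 ≡ 56
18^8 ≡ 56^2 = 3136 ≡ 25
18^16 ≡ 25^2 = 625 ≡ 15
18^32 ≡ 15^2 = 225 ≡ 42
46 = 32 + 8 + 4 + 2, so 18^46 ≡ 42·25·56·19 ≡ 46 (mod 61)
20·46 = 920 ≡ 5 (mod 61)
5 ≡ 5 (mod 61), so the signature is genuine.

passes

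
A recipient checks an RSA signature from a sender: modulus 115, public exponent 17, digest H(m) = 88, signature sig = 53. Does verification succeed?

passes

sig^2 ≡ 53^2 = 2809 ≡ 49
sig^4 ≡ 49^2 = 2401 ≡ 101
sig^8 ≡ 101^2 = 10201 ≡ 81
sig^16 ≡ 81^2 = 6561 ≡ 6
17 = 16 + 1, so sig^17 ≡ 6·53 ≡ 88 (mod 115)
88 = H(m), so the signature checks out.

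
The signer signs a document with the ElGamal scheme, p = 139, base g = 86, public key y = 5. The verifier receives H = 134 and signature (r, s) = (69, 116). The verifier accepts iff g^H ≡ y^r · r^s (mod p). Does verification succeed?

fails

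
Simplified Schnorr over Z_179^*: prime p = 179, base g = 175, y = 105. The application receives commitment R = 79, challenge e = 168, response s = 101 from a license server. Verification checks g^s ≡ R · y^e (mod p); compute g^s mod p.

96

175^2 = 30625 ≡ 16
175^4 ≡ 16^2 = 256 ≡ 77
175^8 ≡ 77^2 = 5929 ≡ 22
175^16 ≡ 22^2 = 484 ≡ 126
175^32 ≡ 126^2 = 15876 ≡ 124
175^64 ≡ 124^2 = 15376 ≡ 161
101 = 64 + 32 + 4 + 1, so 175^101 ≡ 161·124·77·175 ≡ 96 (mod 179)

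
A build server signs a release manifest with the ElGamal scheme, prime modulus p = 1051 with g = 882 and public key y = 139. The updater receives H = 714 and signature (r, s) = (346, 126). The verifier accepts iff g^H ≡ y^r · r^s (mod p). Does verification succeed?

Left side g^H mod p:
882^2 = 777924 ≡ 184
882^4 ≡ 184^2 = 33856 ≡ 224
882^8 ≡ 224^2 = 50176 ≡ 779
882^16 ≡ 779^2 = 606841 ≡ 414
882^32 ≡ 414^2 = 171396 ≡ 83
882^64 ≡ 83^2 = 6889 ≡ 583
882^128 ≡ 583^2 = 339889 ≡ 416
882^256 ≡ 416^2 = 173056 ≡ 692
882^512 ≡ 692^2 = 478864 ≡ 659
714 = 512 + 128 + 64 + 8 + 2, so 882^714 ≡ 659·416·583·779·184 ≡ 405 (mod 1051)
Right side y^r · r^s mod p:
139^2 = 19321 ≡ 403
139^4 ≡ 403^2 = 162409 ≡ 555
139^8 ≡ 555^2 = 308025 ≡ 82
139^16 ≡ 82^2 = 6724 ≡ 418
139^32 ≡ 418^2 = 174724 ≡ 258
139^64 ≡ 258^2 = 66564 ≡ 351
139^128 ≡ 351^2 = 123201 ≡ 234
139^256 ≡ 234^2 = 54756 ≡ 104
346 = 256 + 64 + 16 + 8 + 2, so 139^346 ≡ 104·351·418·82·403 ≡ 398 (mod 1051)
346^2 = 119716 ≡ 953
346^4 ≡ 953^2 = 908209 ≡ 145
346^8 ≡ 145^2 = 21025 ≡ 5
346^16 ≡ 5^2 = 25
346^32 ≡ 25^2 = 625
346^64 ≡ 625^2 = 390625 ≡ 704
126 = 64 + 32 + 16 + 8 + 4 + 2, so 346^126 ≡ 704·625·25·5·145·953 ≡ 69 (mod 1051)
398·69 = 27462 ≡ 136 (mod 1051)
405 ≠ 136, so verification fails.

fails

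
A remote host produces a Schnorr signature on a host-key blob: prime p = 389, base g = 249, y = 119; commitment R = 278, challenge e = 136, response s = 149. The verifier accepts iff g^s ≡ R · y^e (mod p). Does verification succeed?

g^s mod p:
249^2 = 62001 ≡ 150
249^4 ≡ 150^2 = 22500 ≡ 327
249^8 ≡ 327^2 = 106929 ≡ 343
249^16 ≡ 343^2 = 117649 ≡ 171
249^32 ≡ 171^2 = 29241 ≡ 66
249^64 ≡ 66^2 = 4356 ≡ 77
249^128 ≡ 77^2 = 5929 ≡ 94
149 = 128 + 16 + 4 + 1, so 249^149 ≡ 94·171·327·249 ≡ 79 (mod 389)
R · y^e mod p:
119^2 = 14161 ≡ 157
119^4 ≡ 157^2 = 24649 ≡ 142
119^8 ≡ 142^2 = 20164 ≡ 325
119^16 ≡ 325^2 = 105625 ≡ 206
119^32 ≡ 206^2 = 42436 ≡ 35
119^64 ≡ 35^2 = 1225 ≡ 58
119^128 ≡ 58^2 = 3364 ≡ 252
136 = 128 + 8, so 119^136 ≡ 252·325 ≡ 210 (mod 389)
278·210 = 58380 ≡ 30 (mod 389)
79 ≠ 30; the check fails.

fails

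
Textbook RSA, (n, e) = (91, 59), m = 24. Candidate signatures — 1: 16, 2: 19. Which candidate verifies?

2

Candidate 1: Squares mod 91: 16^1≡16, 16^2≡74, 16^4≡16, 16^8≡74, 16^16≡16, 16^32≡74; 59 = 32 + 16 + 8 + 2 + 1, so 16^59 ≡ 74·16·74·74·16 ≡ 74 (mod 91)
Candidate 2: Squares mod 91: 19^1≡19, 19^2≡88, 19^4≡9, 19^8≡81, 19^16≡9, 19^32≡81; 59 = 32 + 16 + 8 + 2 + 1, so 19^59 ≡ 81·9·81·88·19 ≡ 24 (mod 91)
  → matches m = 24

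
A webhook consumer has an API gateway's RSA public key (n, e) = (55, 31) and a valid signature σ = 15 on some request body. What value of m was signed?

15

σ^2 ≡ 15^2 = 225 ≡ 5
σ^4 ≡ 5^2 = 25
σ^8 ≡ 25^2 = 625 ≡ 20
σ^16 ≡ 20^2 = 400 ≡ 15
31 = 16 + 8 + 4 + 2 + 1, so σ^31 ≡ 15·20·25·5·15 ≡ 15 (mod 55)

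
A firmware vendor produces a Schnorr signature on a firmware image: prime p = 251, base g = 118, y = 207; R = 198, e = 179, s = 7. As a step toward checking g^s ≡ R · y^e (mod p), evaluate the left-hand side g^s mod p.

36

Squares mod 251: 118^1≡118, 118^2≡119, 118^4≡105
7 = 4 + 2 + 1, so 118^7 ≡ 105·119·118 ≡ 36 (mod 251)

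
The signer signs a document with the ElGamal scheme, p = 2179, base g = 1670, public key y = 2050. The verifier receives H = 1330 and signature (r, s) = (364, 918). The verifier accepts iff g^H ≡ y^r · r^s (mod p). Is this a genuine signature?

Left side g^H mod p:
Squares mod 2179: 1670^1≡1670, 1670^2≡1959, 1670^4≡462, 1670^8≡2081, 1670^16≡888, 1670^32≡1925, 1670^64≡1325, 1670^128≡1530, 1670^256≡654, 1670^512≡632, 1670^1024≡667
1330 = 1024 + 256 + 32 + 16 + 2, so 1670^1330 ≡ 667·654·1925·888·1959 ≡ 376 (mod 2179)
Right side y^r · r^s mod p:
Squares mod 2179: 2050^1≡2050, 2050^2≡1388, 2050^4≡308, 2050^8≡1167, 2050^16≡14, 2050^32≡196, 2050^64≡1373, 2050^128≡294, 2050^256≡1455
364 = 256 + 64 + 32 + 8 + 4, so 2050^364 ≡ 1455·1373·196·1167·308 ≡ 743 (mod 2179)
Squares mod 2179: 364^1≡364, 364^2≡1756, 364^4≡251, 364^8≡1989, 364^16≡1236, 364^32≡217, 364^64≡1330, 364^128≡1731, 364^256≡236, 364^512≡1221
918 = 512 + 256 + 128 + 16 + 4 + 2, so 364^918 ≡ 1221·236·1731·1236·251·1756 ≡ 807 (mod 2179)
743·807 = 599601 ≡ 376 (mod 2179)
376 ≡ 376 (mod 2179), so the signature is genuine.

genuine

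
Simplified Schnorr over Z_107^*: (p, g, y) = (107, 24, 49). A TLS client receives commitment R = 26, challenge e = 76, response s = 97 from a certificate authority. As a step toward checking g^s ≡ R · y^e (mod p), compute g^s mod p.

24^2 = 576 ≡ 41
24^4 ≡ 41^2 = 1681 ≡ 76
24^8 ≡ 76^2 = 5776 ≡ 105
24^16 ≡ 105^2 = 11025 ≡ 4
24^32 ≡ 4^2 = 16
24^64 ≡ 16^2 = 256 ≡ 42
97 = 64 + 32 + 1, so 24^97 ≡ 42·16·24 ≡ 78 (mod 107)

78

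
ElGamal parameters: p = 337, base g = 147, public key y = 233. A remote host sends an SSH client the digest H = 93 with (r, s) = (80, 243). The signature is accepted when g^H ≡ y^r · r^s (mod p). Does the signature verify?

Left side g^H mod p:
Squares mod 337: 147^1≡147, 147^2≡41, 147^4≡333, 147^8≡16, 147^16≡256, 147^32≡158, 147^64≡26
93 = 64 + 16 + 8 + 4 + 1, so 147^93 ≡ 26·256·16·333·147 ≡ 7 (mod 337)
Right side y^r · r^s mod p:
Squares mod 337: 233^1≡233, 233^2≡32, 233^4≡13, 233^8≡169, 233^16≡253, 233^32≡316, 233^64≡104
80 = 64 + 16, so 233^80 ≡ 104·253 ≡ 26 (mod 337)
Squares mod 337: 80^1≡80, 80^2≡334, 80^4≡9, 80^8≡81, 80^16≡158, 80^32≡26, 80^64≡2, 80^128≡4
243 = 128 + 64 + 32 + 16 + 2 + 1, so 80^243 ≡ 4·2·26·158·334·80 ≡ 125 (mod 337)
26·125 = 3250 ≡ 217 (mod 337)
7 ≠ 217, so verification fails.

does not verify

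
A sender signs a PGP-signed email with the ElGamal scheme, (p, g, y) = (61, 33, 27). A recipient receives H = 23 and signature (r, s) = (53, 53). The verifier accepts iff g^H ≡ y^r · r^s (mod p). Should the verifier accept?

accept

Left side g^H mod p:
33^2 = 1089 ≡ 52
33^4 ≡ 52^2 = 2704 ≡ 20
33^8 ≡ 20^2 = 400 ≡ 34
33^16 ≡ 34^2 = 1156 ≡ 58
23 = 16 + 4 + 2 + 1, so 33^23 ≡ 58·20·52·33 ≡ 8 (mod 61)
Right side y^r · r^s mod p:
27^2 = 729 ≡ 58
27^4 ≡ 58^2 = 3364 ≡ 9
27^8 ≡ 9^2 = 81 ≡ 20
27^16 ≡ 20^2 = 400 ≡ 34
27^32 ≡ 34^2 = 1156 ≡ 58
53 = 32 + 16 + 4 + 1, so 27^53 ≡ 58·34·9·27 ≡ 41 (mod 61)
53^2 = 2809 ≡ 3
53^4 ≡ 3^2 = 9
53^8 ≡ 9^2 = 81 ≡ 20
53^16 ≡ 20^2 = 400 ≡ 34
53^32 ≡ 34^2 = 1156 ≡ 58
53 = 32 + 16 + 4 + 1, so 53^53 ≡ 58·34·9·53 ≡ 24 (mod 61)
41·24 = 984 ≡ 8 (mod 61)
8 ≡ 8 (mod 61), so the signature is genuine.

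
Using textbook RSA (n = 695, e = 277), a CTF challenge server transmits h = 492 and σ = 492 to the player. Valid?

yes

σ^2 ≡ 492^2 = 242064 ≡ 204
σ^4 ≡ 204^2 = 41616 ≡ 611
σ^8 ≡ 611^2 = 373321 ≡ 106
σ^16 ≡ 106^2 = 11236 ≡ 116
σ^32 ≡ 116^2 = 13456 ≡ 251
σ^64 ≡ 251^2 = 63001 ≡ 451
σ^128 ≡ 451^2 = 203401 ≡ 461
σ^256 ≡ 461^2 = 212521 ≡ 546
277 = 256 + 16 + 4 + 1, so σ^277 ≡ 546·116·611·492 ≡ 492 (mod 695)
Since 492 equals the digest 492, verification succeeds.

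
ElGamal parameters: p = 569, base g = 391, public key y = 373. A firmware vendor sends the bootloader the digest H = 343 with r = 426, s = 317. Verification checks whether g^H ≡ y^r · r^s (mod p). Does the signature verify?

does not verify

Left side g^H mod p:
391^2 = 152881 ≡ 389
391^4 ≡ 389^2 = 151321 ≡ 536
391^8 ≡ 536^2 = 287296 ≡ 520
391^16 ≡ 520^2 = 270400 ≡ 125
391^32 ≡ 125^2 = 15625 ≡ 262
391^64 ≡ 262^2 = 68644 ≡ 364
391^128 ≡ 364^2 = 132496 ≡ 488
391^256 ≡ 488^2 = 238144 ≡ 302
343 = 256 + 64 + 16 + 4 + 2 + 1, so 391^343 ≡ 302·364·125·536·389·391 ≡ 332 (mod 569)
Right side y^r · r^s mod p:
373^2 = 139129 ≡ 293
373^4 ≡ 293^2 = 85849 ≡ 499
373^8 ≡ 499^2 = 249001 ≡ 348
373^16 ≡ 348^2 = 121104 ≡ 476
373^32 ≡ 476^2 = 226576 ≡ 114
373^64 ≡ 114^2 = 12996 ≡ 478
373^128 ≡ 478^2 = 228484 ≡ 315
373^256 ≡ 315^2 = 99225 ≡ 219
426 = 256 + 128 + 32 + 8 + 2, so 373^426 ≡ 219·315·114·348·293 ≡ 1 (mod 569)
426^2 = 181476 ≡ 534
426^4 ≡ 534^2 = 285156 ≡ 87
426^8 ≡ 87^2 = 7569 ≡ 172
426^16 ≡ 172^2 = 29584 ≡ 565
426^32 ≡ 565^2 = 319225 ≡ 16
426^64 ≡ 16^2 = 256
426^128 ≡ 256^2 = 65536 ≡ 101
426^256 ≡ 101^2 = 10201 ≡ 528
317 = 256 + 32 + 16 + 8 + 4 + 1, so 426^317 ≡ 528·16·565·172·87·426 ≡ 12 (mod 569)
1·12 = 12 ≡ 12 (mod 569)
332 ≠ 12, so verification fails.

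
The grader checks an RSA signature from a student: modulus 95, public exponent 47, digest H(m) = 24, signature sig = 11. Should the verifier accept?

reject

sig^2 ≡ 11^2 = 121 ≡ 26
sig^4 ≡ 26^2 = 676 ≡ 11
sig^8 ≡ 11^2 = 121 ≡ 26
sig^16 ≡ 26^2 = 676 ≡ 11
sig^32 ≡ 11^2 = 121 ≡ 26
47 = 32 + 8 + 4 + 2 + 1, so sig^47 ≡ 26·26·11·26·11 ≡ 26 (mod 95)
26 ≠ 24, so verification fails.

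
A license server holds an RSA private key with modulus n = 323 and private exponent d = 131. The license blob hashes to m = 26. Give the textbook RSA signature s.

m^131 mod 323 = 49

49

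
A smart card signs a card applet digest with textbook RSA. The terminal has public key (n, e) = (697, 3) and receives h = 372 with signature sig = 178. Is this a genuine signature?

forged

sig^2 ≡ 178^2 = 31684 ≡ 319
3 = 2 + 1, so sig^3 ≡ 319·178 ≡ 325 (mod 697)
325 ≠ 372, so verification fails.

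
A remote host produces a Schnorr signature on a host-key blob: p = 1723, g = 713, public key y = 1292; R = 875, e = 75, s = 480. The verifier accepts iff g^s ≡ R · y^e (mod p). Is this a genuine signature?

g^s mod p:
713^2 = 508369 ≡ 84
713^4 ≡ 84^2 = 7056 ≡ 164
713^8 ≡ 164^2 = 26896 ≡ 1051
713^16 ≡ 1051^2 = 1104601 ≡ 158
713^32 ≡ 158^2 = 24964 ≡ 842
713^64 ≡ 842^2 = 708964 ≡ 811
713^128 ≡ 811^2 = 657721 ≡ 1258
713^256 ≡ 1258^2 = 1582564 ≡ 850
480 = 256 + 128 + 64 + 32, so 713^480 ≡ 850·1258·811·842 ≡ 678 (mod 1723)
R · y^e mod p:
1292^2 = 1669264 ≡ 1400
1292^4 ≡ 1400^2 = 1960000 ≡ 949
1292^8 ≡ 949^2 = 900601 ≡ 1195
1292^16 ≡ 1195^2 = 1428025 ≡ 1381
1292^32 ≡ 1381^2 = 1907161 ≡ 1523
1292^64 ≡ 1523^2 = 2319529 ≡ 371
75 = 64 + 8 + 2 + 1, so 1292^75 ≡ 371·1195·1400·1292 ≡ 907 (mod 1723)
875·907 = 793625 ≡ 1045 (mod 1723)
678 ≠ 1045; the check fails.

forged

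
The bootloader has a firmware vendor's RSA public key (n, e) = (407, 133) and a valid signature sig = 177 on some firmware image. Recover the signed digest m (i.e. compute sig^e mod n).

177

sig^2 ≡ 177^2 = 31329 ≡ 397
sig^4 ≡ 397^2 = 157609 ≡ 100
sig^8 ≡ 100^2 = 10000 ≡ 232
sig^16 ≡ 232^2 = 53824 ≡ 100
sig^32 ≡ 100^2 = 10000 ≡ 232
sig^64 ≡ 232^2 = 53824 ≡ 100
sig^128 ≡ 100^2 = 10000 ≡ 232
133 = 128 + 4 + 1, so sig^133 ≡ 232·100·177 ≡ 177 (mod 407)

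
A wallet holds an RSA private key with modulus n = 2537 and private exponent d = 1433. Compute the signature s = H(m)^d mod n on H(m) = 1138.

1875

Squares mod 2537: (H(m))^1≡1138, (H(m))^2≡1174, (H(m))^4≡685, (H(m))^8≡2417, (H(m))^16≡1715, (H(m))^32≡842, (H(m))^64≡1141, (H(m))^128≡400, (H(m))^256≡169, (H(m))^512≡654, (H(m))^1024≡1500
1433 = 1024 + 256 + 128 + 16 + 8 + 1, so (H(m))^1433 ≡ 1500·169·400·1715·2417·1138 ≡ 1875 (mod 2537)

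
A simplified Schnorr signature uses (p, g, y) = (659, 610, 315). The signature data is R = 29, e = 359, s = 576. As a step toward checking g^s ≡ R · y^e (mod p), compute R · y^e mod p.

391

Squares mod 659: 315^1≡315, 315^2≡375, 315^4≡258, 315^8≡5, 315^16≡25, 315^32≡625, 315^64≡497, 315^128≡543, 315^256≡276
359 = 256 + 64 + 32 + 4 + 2 + 1, so 315^359 ≡ 276·497·625·258·375·315 ≡ 218 (mod 659)
R · y^e ≡ 29·218 = 6322 ≡ 391 (mod 659)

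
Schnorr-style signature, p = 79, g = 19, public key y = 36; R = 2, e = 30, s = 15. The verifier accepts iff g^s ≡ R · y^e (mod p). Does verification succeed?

g^s mod p:
Squares mod 79: 19^1≡19, 19^2≡45, 19^4≡50, 19^8≡51
15 = 8 + 4 + 2 + 1, so 19^15 ≡ 51·50·45·19 ≡ 8 (mod 79)
R · y^e mod p:
Squares mod 79: 36^1≡36, 36^2≡32, 36^4≡76, 36^8≡9, 36^16≡2
30 = 16 + 8 + 4 + 2, so 36^30 ≡ 2·9·76·32 ≡ 10 (mod 79)
2·10 = 20 ≡ 20 (mod 79)
8 ≠ 20; the check fails.

fails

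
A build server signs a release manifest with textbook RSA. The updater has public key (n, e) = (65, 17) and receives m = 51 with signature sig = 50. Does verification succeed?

Squares mod 65: sig^1≡50, sig^2≡30, sig^4≡55, sig^8≡35, sig^16≡55
17 = 16 + 1, so sig^17 ≡ 55·50 ≡ 20 (mod 65)
sig^17 mod 65 = 20, but m = 51.

fails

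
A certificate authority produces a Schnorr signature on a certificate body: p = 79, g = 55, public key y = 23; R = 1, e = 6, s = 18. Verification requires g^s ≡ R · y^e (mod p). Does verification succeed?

g^s mod p:
55^2 = 3025 ≡ 23
55^4 ≡ 23^2 = 529 ≡ 55
55^8 ≡ 55^2 = 3025 ≡ 23
55^16 ≡ 23^2 = 529 ≡ 55
18 = 16 + 2, so 55^18 ≡ 55·23 ≡ 1 (mod 79)
R · y^e mod p:
23^2 = 529 ≡ 55
23^4 ≡ 55^2 = 3025 ≡ 23
6 = 4 + 2, so 23^6 ≡ 23·55 ≡ 1 (mod 79)
1·1 = 1 ≡ 1 (mod 79)
1 ≡ 1 (mod 79); signature holds.

passes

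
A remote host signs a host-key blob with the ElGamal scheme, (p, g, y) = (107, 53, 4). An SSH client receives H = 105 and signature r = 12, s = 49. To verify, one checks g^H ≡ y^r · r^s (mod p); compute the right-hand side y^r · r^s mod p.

Squares mod 107: 4^1≡4, 4^2≡16, 4^4≡42, 4^8≡52
12 = 8 + 4, so 4^12 ≡ 52·42 ≡ 44 (mod 107)
Squares mod 107: 12^1≡12, 12^2≡37, 12^4≡85, 12^8≡56, 12^16≡33, 12^32≡19
49 = 32 + 16 + 1, so 12^49 ≡ 19·33·12 ≡ 34 (mod 107)
y^r · r^s ≡ 44·34 = 1496 ≡ 105 (mod 107)

105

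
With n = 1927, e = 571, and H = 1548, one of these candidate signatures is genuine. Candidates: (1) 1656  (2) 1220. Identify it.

Candidate 1: 1656^571 mod 1927 = 139
Candidate 2: 1220^571 mod 1927 = 1548
  → matches H = 1548

2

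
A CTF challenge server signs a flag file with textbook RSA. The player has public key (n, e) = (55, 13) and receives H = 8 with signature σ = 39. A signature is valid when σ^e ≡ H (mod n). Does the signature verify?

Squares mod 55: σ^1≡39, σ^2≡36, σ^4≡31, σ^8≡26
13 = 8 + 4 + 1, so σ^13 ≡ 26·31·39 ≡ 29 (mod 55)
σ^13 mod 55 = 29, but H = 8.

does not verify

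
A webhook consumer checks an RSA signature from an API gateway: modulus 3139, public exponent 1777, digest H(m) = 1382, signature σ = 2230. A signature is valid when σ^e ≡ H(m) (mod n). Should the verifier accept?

Squares mod 3139: σ^1≡2230, σ^2≡724, σ^4≡3102, σ^8≡1369, σ^16≡178, σ^32≡294, σ^64≡1683, σ^128≡1111, σ^256≡694, σ^512≡1369, σ^1024≡178
1777 = 1024 + 512 + 128 + 64 + 32 + 16 + 1, so σ^1777 ≡ 178·1369·1111·1683·294·178·2230 ≡ 1757 (mod 3139)
The recovered value 1757 does not match the digest 1382.

reject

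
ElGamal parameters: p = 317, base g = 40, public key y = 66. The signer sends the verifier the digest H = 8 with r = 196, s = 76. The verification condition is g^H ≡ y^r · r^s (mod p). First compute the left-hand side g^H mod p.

222

40^8 mod 317 = 222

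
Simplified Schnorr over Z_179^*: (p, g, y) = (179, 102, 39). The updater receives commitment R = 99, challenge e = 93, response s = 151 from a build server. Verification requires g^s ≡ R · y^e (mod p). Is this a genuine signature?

genuine

g^s mod p:
Squares mod 179: 102^1≡102, 102^2≡22, 102^4≡126, 102^8≡124, 102^16≡161, 102^32≡145, 102^64≡82, 102^128≡101
151 = 128 + 16 + 4 + 2 + 1, so 102^151 ≡ 101·161·126·22·102 ≡ 159 (mod 179)
R · y^e mod p:
Squares mod 179: 39^1≡39, 39^2≡89, 39^4≡45, 39^8≡56, 39^16≡93, 39^32≡57, 39^64≡27
93 = 64 + 16 + 8 + 4 + 1, so 39^93 ≡ 27·93·56·45·39 ≡ 45 (mod 179)
99·45 = 4455 ≡ 159 (mod 179)
159 ≡ 159 (mod 179); signature holds.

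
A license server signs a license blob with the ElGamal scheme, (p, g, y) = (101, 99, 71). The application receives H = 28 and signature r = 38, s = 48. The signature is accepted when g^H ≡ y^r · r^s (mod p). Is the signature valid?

Left side g^H mod p:
Squares mod 101: 99^1≡99, 99^2≡4, 99^4≡16, 99^8≡54, 99^16≡88
28 = 16 + 8 + 4, so 99^28 ≡ 88·54·16 ≡ 80 (mod 101)
Right side y^r · r^s mod p:
Squares mod 101: 71^1≡71, 71^2≡92, 71^4≡81, 71^8≡97, 71^16≡16, 71^32≡54
38 = 32 + 4 + 2, so 71^38 ≡ 54·81·92 ≡ 24 (mod 101)
Squares mod 101: 38^1≡38, 38^2≡30, 38^4≡92, 38^8≡81, 38^16≡97, 38^32≡16
48 = 32 + 16, so 38^48 ≡ 16·97 ≡ 37 (mod 101)
24·37 = 888 ≡ 80 (mod 101)
80 ≡ 80 (mod 101), so the signature is genuine.

valid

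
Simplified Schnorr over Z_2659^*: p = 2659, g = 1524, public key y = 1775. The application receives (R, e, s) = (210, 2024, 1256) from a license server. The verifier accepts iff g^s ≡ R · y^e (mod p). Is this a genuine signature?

genuine

g^s mod p:
1524^1256 mod 2659 = 1153
R · y^e mod p:
1775^2024 mod 2659 = 2196
210·2196 = 461160 ≡ 1153 (mod 2659)
1153 ≡ 1153 (mod 2659); signature holds.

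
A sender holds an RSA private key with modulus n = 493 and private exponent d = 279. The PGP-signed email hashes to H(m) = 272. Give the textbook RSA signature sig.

153

Squares mod 493: (H(m))^1≡272, (H(m))^2≡34, (H(m))^4≡170, (H(m))^8≡306, (H(m))^16≡459, (H(m))^32≡170, (H(m))^64≡306, (H(m))^128≡459, (H(m))^256≡170
279 = 256 + 16 + 4 + 2 + 1, so (H(m))^279 ≡ 170·459·170·34·272 ≡ 153 (mod 493)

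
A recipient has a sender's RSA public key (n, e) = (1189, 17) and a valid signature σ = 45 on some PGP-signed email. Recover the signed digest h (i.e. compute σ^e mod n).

Squares mod 1189: σ^1≡45, σ^2≡836, σ^4≡953, σ^8≡1002, σ^16≡488
17 = 16 + 1, so σ^17 ≡ 488·45 ≡ 558 (mod 1189)

558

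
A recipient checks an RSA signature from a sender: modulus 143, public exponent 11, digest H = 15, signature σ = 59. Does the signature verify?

verifies

σ^2 ≡ 59^2 = 3481 ≡ 49
σ^4 ≡ 49^2 = 2401 ≡ 113
σ^8 ≡ 113^2 = 12769 ≡ 42
11 = 8 + 2 + 1, so σ^11 ≡ 42·49·59 ≡ 15 (mod 143)
15 = H, so the signature checks out.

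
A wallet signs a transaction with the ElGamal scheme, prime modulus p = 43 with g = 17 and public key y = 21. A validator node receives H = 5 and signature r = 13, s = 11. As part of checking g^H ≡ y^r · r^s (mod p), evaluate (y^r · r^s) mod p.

Squares mod 43: 21^1≡21, 21^2≡11, 21^4≡35, 21^8≡21
13 = 8 + 4 + 1, so 21^13 ≡ 21·35·21 ≡ 41 (mod 43)
Squares mod 43: 13^1≡13, 13^2≡40, 13^4≡9, 13^8≡38
11 = 8 + 2 + 1, so 13^11 ≡ 38·40·13 ≡ 23 (mod 43)
y^r · r^s ≡ 41·23 = 943 ≡ 40 (mod 43)

40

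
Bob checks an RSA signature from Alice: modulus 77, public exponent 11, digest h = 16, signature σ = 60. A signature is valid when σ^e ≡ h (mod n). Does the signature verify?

verifies

σ^11 mod 77 = 16
σ^11 mod 77 = 16 matches h.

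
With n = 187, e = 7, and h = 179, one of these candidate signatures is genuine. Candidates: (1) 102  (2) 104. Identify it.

2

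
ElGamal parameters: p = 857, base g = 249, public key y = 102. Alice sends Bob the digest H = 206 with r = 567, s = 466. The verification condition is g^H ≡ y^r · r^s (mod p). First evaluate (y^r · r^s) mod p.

52

102^567 mod 857 = 831
567^466 mod 857 = 855
y^r · r^s ≡ 831·855 = 710505 ≡ 52 (mod 857)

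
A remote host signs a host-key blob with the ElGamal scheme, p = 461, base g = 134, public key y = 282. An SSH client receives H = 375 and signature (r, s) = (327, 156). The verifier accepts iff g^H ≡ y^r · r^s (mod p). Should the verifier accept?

Left side g^H mod p:
134^2 = 17956 ≡ 438
134^4 ≡ 438^2 = 191844 ≡ 68
134^8 ≡ 68^2 = 4624 ≡ 14
134^16 ≡ 14^2 = 196
134^32 ≡ 196^2 = 38416 ≡ 153
134^64 ≡ 153^2 = 23409 ≡ 359
134^128 ≡ 359^2 = 128881 ≡ 262
134^256 ≡ 262^2 = 68644 ≡ 416
375 = 256 + 64 + 32 + 16 + 4 + 2 + 1, so 134^375 ≡ 416·359·153·196·68·438·134 ≡ 179 (mod 461)
Right side y^r · r^s mod p:
282^2 = 79524 ≡ 232
282^4 ≡ 232^2 = 53824 ≡ 348
282^8 ≡ 348^2 = 121104 ≡ 322
282^16 ≡ 322^2 = 103684 ≡ 420
282^32 ≡ 420^2 = 176400 ≡ 298
282^64 ≡ 298^2 = 88804 ≡ 292
282^128 ≡ 292^2 = 85264 ≡ 440
282^256 ≡ 440^2 = 193600 ≡ 441
327 = 256 + 64 + 4 + 2 + 1, so 282^327 ≡ 441·292·348·232·282 ≡ 57 (mod 461)
327^2 = 106929 ≡ 438
327^4 ≡ 438^2 = 191844 ≡ 68
327^8 ≡ 68^2 = 4624 ≡ 14
327^16 ≡ 14^2 = 196
327^32 ≡ 196^2 = 38416 ≡ 153
327^64 ≡ 153^2 = 23409 ≡ 359
327^128 ≡ 359^2 = 128881 ≡ 262
156 = 128 + 16 + 8 + 4, so 327^156 ≡ 262·196·14·68 ≡ 359 (mod 461)
57·359 = 20463 ≡ 179 (mod 461)
179 ≡ 179 (mod 461), so the signature is genuine.

accept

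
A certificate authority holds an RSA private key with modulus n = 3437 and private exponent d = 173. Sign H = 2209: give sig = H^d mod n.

2025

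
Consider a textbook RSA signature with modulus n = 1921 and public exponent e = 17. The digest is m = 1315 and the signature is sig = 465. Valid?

sig^2 ≡ 465^2 = 216225 ≡ 1073
sig^4 ≡ 1073^2 = 1151329 ≡ 650
sig^8 ≡ 650^2 = 422500 ≡ 1801
sig^16 ≡ 1801^2 = 3243601 ≡ 953
17 = 16 + 1, so sig^17 ≡ 953·465 ≡ 1315 (mod 1921)
Since 1315 equals the digest 1315, verification succeeds.

yes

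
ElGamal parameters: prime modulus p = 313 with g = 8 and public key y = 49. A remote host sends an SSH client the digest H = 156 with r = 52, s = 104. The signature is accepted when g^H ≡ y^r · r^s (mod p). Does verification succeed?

Left side g^H mod p:
8^2 = 64
8^4 ≡ 64^2 = 4096 ≡ 27
8^8 ≡ 27^2 = 729 ≡ 103
8^16 ≡ 103^2 = 10609 ≡ 280
8^32 ≡ 280^2 = 78400 ≡ 150
8^64 ≡ 150^2 = 22500 ≡ 277
8^128 ≡ 277^2 = 76729 ≡ 44
156 = 128 + 16 + 8 + 4, so 8^156 ≡ 44·280·103·27 ≡ 1 (mod 313)
Right side y^r · r^s mod p:
49^2 = 2401 ≡ 210
49^4 ≡ 210^2 = 44100 ≡ 280
49^8 ≡ 280^2 = 78400 ≡ 150
49^16 ≡ 150^2 = 22500 ≡ 277
49^32 ≡ 277^2 = 76729 ≡ 44
52 = 32 + 16 + 4, so 49^52 ≡ 44·277·280 ≡ 1 (mod 313)
52^2 = 2704 ≡ 200
52^4 ≡ 200^2 = 40000 ≡ 249
52^8 ≡ 249^2 = 62001 ≡ 27
52^16 ≡ 27^2 = 729 ≡ 103
52^32 ≡ 103^2 = 10609 ≡ 280
52^64 ≡ 280^2 = 78400 ≡ 150
104 = 64 + 32 + 8, so 52^104 ≡ 150·280·27 ≡ 1 (mod 313)
1·1 = 1 ≡ 1 (mod 313)
1 ≡ 1 (mod 313), so the signature is genuine.

passes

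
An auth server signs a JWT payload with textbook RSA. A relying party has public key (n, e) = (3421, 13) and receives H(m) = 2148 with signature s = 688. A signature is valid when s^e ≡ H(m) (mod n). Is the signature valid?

invalid

Squares mod 3421: s^1≡688, s^2≡1246, s^4≡2803, s^8≡2193
13 = 8 + 4 + 1, so s^13 ≡ 2193·2803·688 ≡ 2669 (mod 3421)
s^13 mod 3421 = 2669, but H(m) = 2148.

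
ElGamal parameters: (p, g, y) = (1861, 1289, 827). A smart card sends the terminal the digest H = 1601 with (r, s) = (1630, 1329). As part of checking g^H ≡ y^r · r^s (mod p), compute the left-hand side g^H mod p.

576

Squares mod 1861: 1289^1≡1289, 1289^2≡1509, 1289^4≡1078, 1289^8≡820, 1289^16≡579, 1289^32≡261, 1289^64≡1125, 1289^128≡145, 1289^256≡554, 1289^512≡1712, 1289^1024≡1730
1601 = 1024 + 512 + 64 + 1, so 1289^1601 ≡ 1730·1712·1125·1289 ≡ 576 (mod 1861)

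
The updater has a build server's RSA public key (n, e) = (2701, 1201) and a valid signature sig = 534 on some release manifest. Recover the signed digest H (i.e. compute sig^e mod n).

sig^2 ≡ 534^2 = 285156 ≡ 1551
sig^4 ≡ 1551^2 = 2405601 ≡ 1711
sig^8 ≡ 1711^2 = 2927521 ≡ 2338
sig^16 ≡ 2338^2 = 5466244 ≡ 2121
sig^32 ≡ 2121^2 = 4498641 ≡ 1476
sig^64 ≡ 1476^2 = 2178576 ≡ 1570
sig^128 ≡ 1570^2 = 2464900 ≡ 1588
sig^256 ≡ 1588^2 = 2521744 ≡ 1711
sig^512 ≡ 1711^2 = 2927521 ≡ 2338
sig^1024 ≡ 2338^2 = 5466244 ≡ 2121
1201 = 1024 + 128 + 32 + 16 + 1, so sig^1201 ≡ 2121·1588·1476·2121·534 ≡ 231 (mod 2701)

231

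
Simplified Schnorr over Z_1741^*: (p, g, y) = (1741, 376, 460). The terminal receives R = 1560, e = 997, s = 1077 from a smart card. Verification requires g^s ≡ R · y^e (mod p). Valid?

g^s mod p:
Squares mod 1741: 376^1≡376, 376^2≡355, 376^4≡673, 376^8≡269, 376^16≡980, 376^32≡1109, 376^64≡735, 376^128≡515, 376^256≡593, 376^512≡1708, 376^1024≡1089
1077 = 1024 + 32 + 16 + 4 + 1, so 376^1077 ≡ 1089·1109·980·673·376 ≡ 1103 (mod 1741)
R · y^e mod p:
Squares mod 1741: 460^1≡460, 460^2≡939, 460^4≡775, 460^8≡1721, 460^16≡400, 460^32≡1569, 460^64≡1728, 460^128≡169, 460^256≡705, 460^512≡840
997 = 512 + 256 + 128 + 64 + 32 + 4 + 1, so 460^997 ≡ 840·705·169·1728·1569·775·460 ≡ 42 (mod 1741)
1560·42 = 65520 ≡ 1103 (mod 1741)
1103 ≡ 1103 (mod 1741); signature holds.

yes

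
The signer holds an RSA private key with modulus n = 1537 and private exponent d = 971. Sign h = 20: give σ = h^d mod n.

h^2 ≡ 20^2 = 400
h^4 ≡ 400^2 = 160000 ≡ 152
h^8 ≡ 152^2 = 23104 ≡ 49
h^16 ≡ 49^2 = 2401 ≡ 864
h^32 ≡ 864^2 = 746496 ≡ 1051
h^64 ≡ 1051^2 = 1104601 ≡ 1035
h^128 ≡ 1035^2 = 1071225 ≡ 1473
h^256 ≡ 1473^2 = 2169729 ≡ 1022
h^512 ≡ 1022^2 = 1044484 ≡ 861
971 = 512 + 256 + 128 + 64 + 8 + 2 + 1, so h^971 ≡ 861·1022·1473·1035·49·400·20 ≡ 981 (mod 1537)

981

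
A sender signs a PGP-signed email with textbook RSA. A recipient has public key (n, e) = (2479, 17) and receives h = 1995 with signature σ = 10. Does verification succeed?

σ^2 ≡ 10^2 = 100
σ^4 ≡ 100^2 = 10000 ≡ 84
σ^8 ≡ 84^2 = 7056 ≡ 2098
σ^16 ≡ 2098^2 = 4401604 ≡ 1379
17 = 16 + 1, so σ^17 ≡ 1379·10 ≡ 1395 (mod 2479)
1395 ≠ 1995, so verification fails.

fails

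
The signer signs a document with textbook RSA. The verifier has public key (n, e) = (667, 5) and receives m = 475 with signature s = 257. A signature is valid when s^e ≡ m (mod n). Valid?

s^2 ≡ 257^2 = 66049 ≡ 16
s^4 ≡ 16^2 = 256
5 = 4 + 1, so s^5 ≡ 256·257 ≡ 426 (mod 667)
426 ≠ 475, so verification fails.

no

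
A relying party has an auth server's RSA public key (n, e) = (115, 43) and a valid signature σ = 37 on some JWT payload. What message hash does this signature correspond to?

28

σ^2 ≡ 37^2 = 1369 ≡ 104
σ^4 ≡ 104^2 = 10816 ≡ 6
σ^8 ≡ 6^2 = 36
σ^16 ≡ 36^2 = 1296 ≡ 31
σ^32 ≡ 31^2 = 961 ≡ 41
43 = 32 + 8 + 2 + 1, so σ^43 ≡ 41·36·104·37 ≡ 28 (mod 115)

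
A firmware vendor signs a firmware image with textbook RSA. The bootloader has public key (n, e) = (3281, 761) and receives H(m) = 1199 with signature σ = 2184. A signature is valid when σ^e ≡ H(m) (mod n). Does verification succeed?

Squares mod 3281: σ^1≡2184, σ^2≡2563, σ^4≡407, σ^8≡1599, σ^16≡902, σ^32≡3197, σ^64≡494, σ^128≡1242, σ^256≡494, σ^512≡1242
761 = 512 + 128 + 64 + 32 + 16 + 8 + 1, so σ^761 ≡ 1242·1242·494·3197·902·1599·2184 ≡ 2082 (mod 3281)
2082 ≠ 1199, so verification fails.

fails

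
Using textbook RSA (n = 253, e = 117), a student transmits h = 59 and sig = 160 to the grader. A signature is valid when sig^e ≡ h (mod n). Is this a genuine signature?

forged

Squares mod 253: sig^1≡160, sig^2≡47, sig^4≡185, sig^8≡70, sig^16≡93, sig^32≡47, sig^64≡185
117 = 64 + 32 + 16 + 4 + 1, so sig^117 ≡ 185·47·93·185·160 ≡ 206 (mod 253)
sig^117 mod 253 = 206, but h = 59.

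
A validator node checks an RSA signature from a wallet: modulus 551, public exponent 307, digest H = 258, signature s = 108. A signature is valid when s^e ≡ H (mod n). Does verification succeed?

fails

s^2 ≡ 108^2 = 11664 ≡ 93
s^4 ≡ 93^2 = 8649 ≡ 384
s^8 ≡ 384^2 = 147456 ≡ 339
s^16 ≡ 339^2 = 114921 ≡ 313
s^32 ≡ 313^2 = 97969 ≡ 442
s^64 ≡ 442^2 = 195364 ≡ 310
s^128 ≡ 310^2 = 96100 ≡ 226
s^256 ≡ 226^2 = 51076 ≡ 384
307 = 256 + 32 + 16 + 2 + 1, so s^307 ≡ 384·442·313·93·108 ≡ 279 (mod 551)
The recovered value 279 does not match the digest 258.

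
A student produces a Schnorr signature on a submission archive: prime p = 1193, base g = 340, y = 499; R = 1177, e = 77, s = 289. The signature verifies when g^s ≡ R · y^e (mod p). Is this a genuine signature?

g^s mod p:
340^2 = 115600 ≡ 1072
340^4 ≡ 1072^2 = 1149184 ≡ 325
340^8 ≡ 325^2 = 105625 ≡ 641
340^16 ≡ 641^2 = 410881 ≡ 489
340^32 ≡ 489^2 = 239121 ≡ 521
340^64 ≡ 521^2 = 271441 ≡ 630
340^128 ≡ 630^2 = 396900 ≡ 824
340^256 ≡ 824^2 = 678976 ≡ 159
289 = 256 + 32 + 1, so 340^289 ≡ 159·521·340 ≡ 916 (mod 1193)
R · y^e mod p:
499^2 = 249001 ≡ 857
499^4 ≡ 857^2 = 734449 ≡ 754
499^8 ≡ 754^2 = 568516 ≡ 648
499^16 ≡ 648^2 = 419904 ≡ 1161
499^32 ≡ 1161^2 = 1347921 ≡ 1024
499^64 ≡ 1024^2 = 1048576 ≡ 1122
77 = 64 + 8 + 4 + 1, so 499^77 ≡ 1122·648·754·499 ≡ 241 (mod 1193)
1177·241 = 283657 ≡ 916 (mod 1193)
916 ≡ 916 (mod 1193); signature holds.

genuine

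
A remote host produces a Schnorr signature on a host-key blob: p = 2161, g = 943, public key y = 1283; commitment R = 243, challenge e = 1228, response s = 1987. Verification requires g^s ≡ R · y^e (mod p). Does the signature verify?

g^s mod p:
Squares mod 2161: 943^1≡943, 943^2≡1078, 943^4≡1627, 943^8≡2065, 943^16≡572, 943^32≡873, 943^64≡1457, 943^128≡747, 943^256≡471, 943^512≡1419, 943^1024≡1670
1987 = 1024 + 512 + 256 + 128 + 64 + 2 + 1, so 943^1987 ≡ 1670·1419·471·747·1457·1078·943 ≡ 1452 (mod 2161)
R · y^e mod p:
Squares mod 2161: 1283^1≡1283, 1283^2≡1568, 1283^4≡1567, 1283^8≡593, 1283^16≡1567, 1283^32≡593, 1283^64≡1567, 1283^128≡593, 1283^256≡1567, 1283^512≡593, 1283^1024≡1567
1228 = 1024 + 128 + 64 + 8 + 4, so 1283^1228 ≡ 1567·593·1567·593·1567 ≡ 1567 (mod 2161)
243·1567 = 380781 ≡ 445 (mod 2161)
1452 ≠ 445; the check fails.

does not verify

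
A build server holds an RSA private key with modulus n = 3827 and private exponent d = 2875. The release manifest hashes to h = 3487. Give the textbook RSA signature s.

121

h^2 ≡ 3487^2 = 12159169 ≡ 790
h^4 ≡ 790^2 = 624100 ≡ 299
h^8 ≡ 299^2 = 89401 ≡ 1380
h^16 ≡ 1380^2 = 1904400 ≡ 2381
h^32 ≡ 2381^2 = 5669161 ≡ 1374
h^64 ≡ 1374^2 = 1887876 ≡ 1165
h^128 ≡ 1165^2 = 1357225 ≡ 2467
h^256 ≡ 2467^2 = 6086089 ≡ 1159
h^512 ≡ 1159^2 = 1343281 ≡ 4
h^1024 ≡ 4^2 = 16
h^2048 ≡ 16^2 = 256
2875 = 2048 + 512 + 256 + 32 + 16 + 8 + 2 + 1, so h^2875 ≡ 256·4·1159·1374·2381·1380·790·3487 ≡ 121 (mod 3827)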